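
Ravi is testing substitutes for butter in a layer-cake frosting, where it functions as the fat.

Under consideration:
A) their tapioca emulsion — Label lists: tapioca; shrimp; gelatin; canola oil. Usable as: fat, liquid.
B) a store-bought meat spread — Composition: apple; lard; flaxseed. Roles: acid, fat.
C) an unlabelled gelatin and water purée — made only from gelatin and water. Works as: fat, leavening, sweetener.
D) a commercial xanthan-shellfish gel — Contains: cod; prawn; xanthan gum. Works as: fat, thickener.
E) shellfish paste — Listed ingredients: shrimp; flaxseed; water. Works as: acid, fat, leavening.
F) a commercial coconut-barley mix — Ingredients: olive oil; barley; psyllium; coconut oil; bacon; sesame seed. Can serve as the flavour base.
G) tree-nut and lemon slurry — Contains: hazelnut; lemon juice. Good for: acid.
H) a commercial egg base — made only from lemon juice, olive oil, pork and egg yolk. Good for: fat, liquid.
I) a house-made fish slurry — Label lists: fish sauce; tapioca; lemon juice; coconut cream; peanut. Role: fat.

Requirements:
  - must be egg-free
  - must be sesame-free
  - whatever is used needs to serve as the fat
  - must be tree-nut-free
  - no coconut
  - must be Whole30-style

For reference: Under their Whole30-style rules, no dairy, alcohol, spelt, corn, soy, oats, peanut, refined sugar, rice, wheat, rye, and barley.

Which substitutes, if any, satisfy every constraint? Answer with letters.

A, B, C, D, E

A: gelatin and shrimp etc. — none of it excluded — keep
B: only lard, flaxseed and apple; none excluded — keep
C: only gelatin and water; none excluded — valid
D: all constraints satisfied — OK
E: works as a fat, Whole30-style, no sesame — OK
F: not usable as a fat; has barley, so not Whole30-style (and 2 more) — reject
G: not usable as a fat; has hazelnut, so not tree-nut-free — out
H: has egg yolk, so not egg-free — reject
I: has peanut, so not Whole30-style; has coconut cream, so not coconut-free — out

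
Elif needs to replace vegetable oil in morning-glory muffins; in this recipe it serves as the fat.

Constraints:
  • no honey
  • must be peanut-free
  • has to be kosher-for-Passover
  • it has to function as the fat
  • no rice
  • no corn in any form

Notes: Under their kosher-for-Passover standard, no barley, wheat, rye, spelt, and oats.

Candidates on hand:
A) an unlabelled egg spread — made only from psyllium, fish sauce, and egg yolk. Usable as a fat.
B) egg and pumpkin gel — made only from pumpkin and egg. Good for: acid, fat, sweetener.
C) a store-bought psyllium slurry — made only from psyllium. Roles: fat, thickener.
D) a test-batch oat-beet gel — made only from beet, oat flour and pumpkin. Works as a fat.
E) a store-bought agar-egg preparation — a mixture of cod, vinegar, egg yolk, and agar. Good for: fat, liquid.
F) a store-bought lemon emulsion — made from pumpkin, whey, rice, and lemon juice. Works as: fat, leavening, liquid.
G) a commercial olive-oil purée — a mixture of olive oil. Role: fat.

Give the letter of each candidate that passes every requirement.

A: works as a fat, no corn, no rice — valid
B: works as a fat, no peanut, no corn — keep
C: only psyllium; none excluded — valid
D: has oat flour, so not kosher-for-Passover — reject
E: works as a fat, no honey, no rice — keep
F: has rice, so not rice-free — no
G: every rule checks out — OK

A, B, C, E, G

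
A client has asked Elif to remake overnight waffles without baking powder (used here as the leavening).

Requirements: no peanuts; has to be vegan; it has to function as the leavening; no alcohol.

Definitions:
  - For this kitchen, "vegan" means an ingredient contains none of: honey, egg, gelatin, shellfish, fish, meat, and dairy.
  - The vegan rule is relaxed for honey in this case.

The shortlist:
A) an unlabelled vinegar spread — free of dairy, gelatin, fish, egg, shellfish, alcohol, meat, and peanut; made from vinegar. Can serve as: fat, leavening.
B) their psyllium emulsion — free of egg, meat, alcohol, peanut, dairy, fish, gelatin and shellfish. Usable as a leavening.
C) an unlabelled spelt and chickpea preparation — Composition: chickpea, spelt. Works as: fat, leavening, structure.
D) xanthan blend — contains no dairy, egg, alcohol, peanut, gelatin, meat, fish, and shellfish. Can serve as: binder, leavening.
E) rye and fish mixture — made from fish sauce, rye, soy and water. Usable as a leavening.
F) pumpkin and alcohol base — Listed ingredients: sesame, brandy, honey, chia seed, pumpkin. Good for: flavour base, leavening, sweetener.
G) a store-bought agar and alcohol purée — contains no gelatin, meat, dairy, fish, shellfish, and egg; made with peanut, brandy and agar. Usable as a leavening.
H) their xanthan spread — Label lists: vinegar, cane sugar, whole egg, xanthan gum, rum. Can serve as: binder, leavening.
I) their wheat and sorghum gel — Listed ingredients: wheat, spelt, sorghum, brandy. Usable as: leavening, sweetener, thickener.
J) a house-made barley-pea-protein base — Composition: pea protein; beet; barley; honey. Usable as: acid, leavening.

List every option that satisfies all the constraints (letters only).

A: works as a leavening, no alcohol, vegan — valid
B: vegan, no peanut — valid
C: all constraints satisfied — OK
D: every rule checks out — keep
E: has fish sauce, so not vegan — out
F: has brandy, so not alcohol-free — no
G: has brandy, so not alcohol-free; has peanut, so not peanut-free — out
H: has whole egg, so not vegan; has rum, so not alcohol-free — out
I: has brandy, so not alcohol-free — out
J: honey is permitted under the vegan carve-out; nothing else excluded — OK

A, B, C, D, J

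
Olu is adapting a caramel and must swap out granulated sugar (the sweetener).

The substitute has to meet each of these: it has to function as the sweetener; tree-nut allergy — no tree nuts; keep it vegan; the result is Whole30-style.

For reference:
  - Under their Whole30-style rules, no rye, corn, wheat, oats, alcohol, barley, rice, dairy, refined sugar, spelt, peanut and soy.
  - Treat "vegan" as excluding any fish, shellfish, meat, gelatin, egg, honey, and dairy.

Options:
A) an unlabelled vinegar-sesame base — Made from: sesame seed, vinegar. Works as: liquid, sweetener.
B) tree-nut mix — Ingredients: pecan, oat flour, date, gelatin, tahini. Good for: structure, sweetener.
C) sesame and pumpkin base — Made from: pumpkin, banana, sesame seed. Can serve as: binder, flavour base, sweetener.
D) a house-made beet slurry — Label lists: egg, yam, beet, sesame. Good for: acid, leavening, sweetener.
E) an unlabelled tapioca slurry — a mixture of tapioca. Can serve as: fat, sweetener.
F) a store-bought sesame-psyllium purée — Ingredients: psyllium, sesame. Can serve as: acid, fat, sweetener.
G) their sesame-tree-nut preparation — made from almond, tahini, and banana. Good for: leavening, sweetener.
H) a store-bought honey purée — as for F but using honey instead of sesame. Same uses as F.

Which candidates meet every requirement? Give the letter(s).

A, C, E, F

A: Whole30-style, no tree nuts — keep
B: has oat flour, so not Whole30-style; has gelatin, so not vegan (and 1 more) — no
C: works as a sweetener, vegan, no tree nuts — OK
D: has egg, so not vegan — out
E: all constraints satisfied — keep
F: only sesame and psyllium; none excluded — keep
G: has almond, so not tree-nut-free — reject
H: has honey, so not vegan — no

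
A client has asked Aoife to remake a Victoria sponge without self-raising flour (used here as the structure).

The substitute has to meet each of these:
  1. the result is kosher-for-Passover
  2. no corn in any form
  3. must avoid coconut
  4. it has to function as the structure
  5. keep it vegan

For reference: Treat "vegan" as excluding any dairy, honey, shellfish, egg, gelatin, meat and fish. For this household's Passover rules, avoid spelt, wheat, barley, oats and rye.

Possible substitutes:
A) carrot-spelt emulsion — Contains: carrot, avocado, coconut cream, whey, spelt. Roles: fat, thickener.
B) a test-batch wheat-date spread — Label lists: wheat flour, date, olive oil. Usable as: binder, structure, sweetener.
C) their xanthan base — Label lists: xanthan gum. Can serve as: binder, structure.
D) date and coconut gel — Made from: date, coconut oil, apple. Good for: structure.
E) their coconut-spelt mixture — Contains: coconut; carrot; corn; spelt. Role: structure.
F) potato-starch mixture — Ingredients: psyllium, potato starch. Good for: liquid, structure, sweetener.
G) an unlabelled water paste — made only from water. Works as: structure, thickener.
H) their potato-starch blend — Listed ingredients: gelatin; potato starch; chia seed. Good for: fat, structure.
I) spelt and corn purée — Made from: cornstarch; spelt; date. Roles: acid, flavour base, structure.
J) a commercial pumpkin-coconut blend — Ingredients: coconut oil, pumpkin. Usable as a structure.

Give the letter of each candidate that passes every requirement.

C, F, G

A: not usable as a structure; has whey, so not vegan (and 2 more) — no
B: has wheat flour, so not kosher-for-Passover — no
C: all constraints satisfied — OK
D: has coconut oil, so not coconut-free — no
E: has spelt, so not kosher-for-Passover; has coconut, so not coconut-free (and 1 more) — reject
F: vegan, no corn — keep
G: works as a structure, kosher-for-Passover, no coconut — keep
H: has gelatin, so not vegan — no
I: has spelt, so not kosher-for-Passover; has cornstarch, so not corn-free — out
J: has coconut oil, so not coconut-free — reject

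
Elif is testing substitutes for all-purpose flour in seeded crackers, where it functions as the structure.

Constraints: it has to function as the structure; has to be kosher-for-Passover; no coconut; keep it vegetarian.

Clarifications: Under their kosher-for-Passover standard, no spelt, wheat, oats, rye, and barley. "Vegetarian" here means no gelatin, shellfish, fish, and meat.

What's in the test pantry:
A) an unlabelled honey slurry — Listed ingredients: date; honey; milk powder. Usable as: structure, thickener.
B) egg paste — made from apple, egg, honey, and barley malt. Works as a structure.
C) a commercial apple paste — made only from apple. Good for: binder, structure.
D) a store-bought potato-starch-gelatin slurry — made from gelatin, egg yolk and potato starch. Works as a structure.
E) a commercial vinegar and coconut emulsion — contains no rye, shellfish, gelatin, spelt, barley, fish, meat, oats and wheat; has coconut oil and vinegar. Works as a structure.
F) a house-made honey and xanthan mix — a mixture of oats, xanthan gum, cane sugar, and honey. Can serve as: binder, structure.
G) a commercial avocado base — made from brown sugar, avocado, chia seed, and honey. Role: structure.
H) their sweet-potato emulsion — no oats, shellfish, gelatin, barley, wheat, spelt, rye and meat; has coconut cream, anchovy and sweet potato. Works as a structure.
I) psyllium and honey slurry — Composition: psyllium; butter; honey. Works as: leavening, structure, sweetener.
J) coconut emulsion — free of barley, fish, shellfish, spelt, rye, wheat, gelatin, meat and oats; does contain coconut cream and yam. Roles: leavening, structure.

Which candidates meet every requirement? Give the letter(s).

A, C, G, I

A: only milk powder, honey and date; none excluded — keep
B: has barley malt, so not kosher-for-Passover — reject
C: all constraints satisfied — OK
D: has gelatin, so not vegetarian — no
E: has coconut oil, so not coconut-free — out
F: has oats, so not kosher-for-Passover — reject
G: honey and brown sugar etc. — none of it excluded — OK
H: has anchovy, so not vegetarian; has coconut cream, so not coconut-free — no
I: only butter, honey and psyllium; none excluded — OK
J: has coconut cream, so not coconut-free — out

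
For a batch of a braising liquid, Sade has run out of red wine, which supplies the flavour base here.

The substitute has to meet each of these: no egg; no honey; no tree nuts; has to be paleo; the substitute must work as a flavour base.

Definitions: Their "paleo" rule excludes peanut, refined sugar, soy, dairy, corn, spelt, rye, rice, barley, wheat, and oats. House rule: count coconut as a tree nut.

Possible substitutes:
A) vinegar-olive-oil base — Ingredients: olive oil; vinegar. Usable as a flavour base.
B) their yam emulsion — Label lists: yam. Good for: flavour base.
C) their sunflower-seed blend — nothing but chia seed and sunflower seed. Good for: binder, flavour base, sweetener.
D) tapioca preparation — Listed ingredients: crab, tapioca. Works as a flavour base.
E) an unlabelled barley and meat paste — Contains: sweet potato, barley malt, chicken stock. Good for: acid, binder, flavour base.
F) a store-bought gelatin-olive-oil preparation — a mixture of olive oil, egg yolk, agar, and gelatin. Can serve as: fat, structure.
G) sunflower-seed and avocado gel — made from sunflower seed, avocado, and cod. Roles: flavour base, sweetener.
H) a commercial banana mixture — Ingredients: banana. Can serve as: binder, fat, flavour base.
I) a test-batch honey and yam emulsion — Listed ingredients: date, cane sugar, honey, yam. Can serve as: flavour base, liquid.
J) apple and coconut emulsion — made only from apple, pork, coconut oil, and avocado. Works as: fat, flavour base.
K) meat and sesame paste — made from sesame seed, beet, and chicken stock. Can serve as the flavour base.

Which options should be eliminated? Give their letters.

A: every rule checks out — OK
B: all constraints satisfied — keep
C: only sunflower seed and chia seed; none excluded — valid
D: only crab and tapioca; none excluded — keep
E: has barley malt, so not paleo — out
F: not usable as a flavour base; has egg yolk, so not egg-free — reject
G: no egg, tree-nut-free — keep
H: only banana; none excluded — valid
I: has cane sugar, so not paleo; has honey, so not honey-free — no
J: has coconut oil, so not tree-nut-free — no
K: nothing on the exclusion list — OK

E, F, I, J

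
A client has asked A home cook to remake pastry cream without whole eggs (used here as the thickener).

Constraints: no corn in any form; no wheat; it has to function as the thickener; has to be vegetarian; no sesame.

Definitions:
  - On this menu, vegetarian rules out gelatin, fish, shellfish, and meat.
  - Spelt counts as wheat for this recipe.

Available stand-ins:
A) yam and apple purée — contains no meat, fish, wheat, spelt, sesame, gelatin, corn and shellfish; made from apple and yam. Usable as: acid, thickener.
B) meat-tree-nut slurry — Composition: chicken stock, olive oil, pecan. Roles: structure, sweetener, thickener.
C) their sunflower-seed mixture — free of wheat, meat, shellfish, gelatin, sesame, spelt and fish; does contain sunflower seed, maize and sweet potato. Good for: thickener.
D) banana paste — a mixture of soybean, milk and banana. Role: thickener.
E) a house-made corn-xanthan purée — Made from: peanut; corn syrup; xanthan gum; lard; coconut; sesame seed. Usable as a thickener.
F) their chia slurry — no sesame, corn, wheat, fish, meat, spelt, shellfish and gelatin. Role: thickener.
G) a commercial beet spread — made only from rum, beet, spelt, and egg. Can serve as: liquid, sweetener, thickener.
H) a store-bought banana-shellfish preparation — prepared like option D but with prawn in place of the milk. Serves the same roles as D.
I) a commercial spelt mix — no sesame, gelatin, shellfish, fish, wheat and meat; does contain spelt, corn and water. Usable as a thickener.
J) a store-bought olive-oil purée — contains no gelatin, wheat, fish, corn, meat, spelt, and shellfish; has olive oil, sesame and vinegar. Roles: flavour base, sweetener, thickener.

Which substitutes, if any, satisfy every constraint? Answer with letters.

A, D, F

A: vegetarian, wheat-free — valid
B: has chicken stock, so not vegetarian — reject
C: has maize, so not corn-free — out
D: no corn, vegetarian — valid
E: has lard, so not vegetarian; has corn syrup, so not corn-free (and 1 more) — reject
F: works as a thickener, wheat-free, vegetarian — keep
G: has spelt, so not wheat-free — no
H: has prawn, so not vegetarian — reject
I: has corn, so not corn-free; has spelt, so not wheat-free — reject
J: has sesame, so not sesame-free — no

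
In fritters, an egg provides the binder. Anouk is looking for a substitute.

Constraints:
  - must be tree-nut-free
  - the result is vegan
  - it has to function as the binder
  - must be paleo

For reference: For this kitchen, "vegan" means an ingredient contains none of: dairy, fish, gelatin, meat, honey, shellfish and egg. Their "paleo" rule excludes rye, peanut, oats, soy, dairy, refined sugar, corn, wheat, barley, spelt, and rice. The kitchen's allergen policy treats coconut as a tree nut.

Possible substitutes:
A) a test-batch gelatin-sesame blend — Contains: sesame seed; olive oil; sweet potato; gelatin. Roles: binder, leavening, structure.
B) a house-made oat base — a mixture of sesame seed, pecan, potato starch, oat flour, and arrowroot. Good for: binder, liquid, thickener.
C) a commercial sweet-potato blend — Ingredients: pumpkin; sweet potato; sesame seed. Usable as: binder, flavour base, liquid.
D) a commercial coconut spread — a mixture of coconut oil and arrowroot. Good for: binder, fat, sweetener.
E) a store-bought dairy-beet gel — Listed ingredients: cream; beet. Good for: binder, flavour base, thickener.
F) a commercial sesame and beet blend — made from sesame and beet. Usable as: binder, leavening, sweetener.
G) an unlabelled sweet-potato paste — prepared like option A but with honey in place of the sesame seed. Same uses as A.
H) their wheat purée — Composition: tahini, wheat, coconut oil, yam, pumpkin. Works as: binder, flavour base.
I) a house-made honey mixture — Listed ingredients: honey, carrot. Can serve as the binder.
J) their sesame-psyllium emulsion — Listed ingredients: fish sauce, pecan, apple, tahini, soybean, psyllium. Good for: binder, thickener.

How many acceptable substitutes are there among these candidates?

A: has gelatin, so not vegan — no
B: has oat flour, so not paleo; has pecan, so not tree-nut-free — reject
C: only sesame seed, sweet potato and pumpkin; none excluded — keep
D: has coconut oil, so not tree-nut-free — reject
E: has cream, so not vegan; has cream, so not paleo — out
F: only sesame and beet; none excluded — keep
G: has gelatin, so not vegan — no
H: has wheat, so not paleo; has coconut oil, so not tree-nut-free — reject
I: has honey, so not vegan — out
J: has fish sauce, so not vegan; has soybean, so not paleo (and 1 more) — reject

2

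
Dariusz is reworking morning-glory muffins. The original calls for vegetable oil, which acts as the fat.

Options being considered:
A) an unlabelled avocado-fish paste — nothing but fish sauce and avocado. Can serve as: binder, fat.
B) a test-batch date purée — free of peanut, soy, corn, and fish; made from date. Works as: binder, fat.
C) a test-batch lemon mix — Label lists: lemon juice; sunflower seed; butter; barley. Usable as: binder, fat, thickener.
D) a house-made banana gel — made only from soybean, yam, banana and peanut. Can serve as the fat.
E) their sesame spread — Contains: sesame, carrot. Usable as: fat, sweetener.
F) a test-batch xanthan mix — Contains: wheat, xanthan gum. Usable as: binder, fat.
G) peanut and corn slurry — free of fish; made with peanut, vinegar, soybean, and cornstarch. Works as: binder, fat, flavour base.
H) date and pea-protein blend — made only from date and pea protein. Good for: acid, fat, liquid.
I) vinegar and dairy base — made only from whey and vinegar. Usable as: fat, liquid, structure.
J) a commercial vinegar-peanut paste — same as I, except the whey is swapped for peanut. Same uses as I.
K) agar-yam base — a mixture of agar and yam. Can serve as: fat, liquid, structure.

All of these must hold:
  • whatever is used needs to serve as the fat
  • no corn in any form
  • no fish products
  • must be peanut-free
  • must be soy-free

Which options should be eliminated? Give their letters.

A, D, G, J

A: has fish sauce, so not fish-free — reject
B: works as a fat, no soy, no fish — keep
C: barley and butter etc. — none of it excluded — valid
D: has peanut, so not peanut-free; has soybean, so not soy-free — out
E: all constraints satisfied — OK
F: nothing on the exclusion list — keep
G: has peanut, so not peanut-free; has soybean, so not soy-free (and 1 more) — no
H: every rule checks out — OK
I: every rule checks out — OK
J: has peanut, so not peanut-free — reject
K: nothing on the exclusion list — OK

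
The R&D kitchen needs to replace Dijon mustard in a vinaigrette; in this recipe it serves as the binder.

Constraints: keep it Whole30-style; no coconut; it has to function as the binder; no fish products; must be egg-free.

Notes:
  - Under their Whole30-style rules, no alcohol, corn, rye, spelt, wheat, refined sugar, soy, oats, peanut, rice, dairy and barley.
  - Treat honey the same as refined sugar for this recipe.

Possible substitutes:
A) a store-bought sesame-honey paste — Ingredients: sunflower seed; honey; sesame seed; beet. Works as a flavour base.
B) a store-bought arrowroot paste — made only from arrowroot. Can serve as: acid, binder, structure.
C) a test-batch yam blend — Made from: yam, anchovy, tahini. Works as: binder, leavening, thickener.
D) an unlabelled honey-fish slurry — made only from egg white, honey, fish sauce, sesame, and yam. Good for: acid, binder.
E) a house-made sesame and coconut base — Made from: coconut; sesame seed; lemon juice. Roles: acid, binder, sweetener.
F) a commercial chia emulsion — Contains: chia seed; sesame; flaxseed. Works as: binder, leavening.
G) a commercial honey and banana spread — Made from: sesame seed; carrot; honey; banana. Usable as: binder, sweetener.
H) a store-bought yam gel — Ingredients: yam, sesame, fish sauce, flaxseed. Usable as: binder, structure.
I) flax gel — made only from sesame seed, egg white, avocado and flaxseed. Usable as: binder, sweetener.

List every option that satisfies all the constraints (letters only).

B, F

A: not usable as a binder; has honey, so not Whole30-style — no
B: only arrowroot; none excluded — OK
C: has anchovy, so not fish-free — reject
D: has honey, so not Whole30-style; has fish sauce, so not fish-free (and 1 more) — no
E: has coconut, so not coconut-free — out
F: nothing on the exclusion list — OK
G: has honey, so not Whole30-style — reject
H: has fish sauce, so not fish-free — reject
I: has egg white, so not egg-free — out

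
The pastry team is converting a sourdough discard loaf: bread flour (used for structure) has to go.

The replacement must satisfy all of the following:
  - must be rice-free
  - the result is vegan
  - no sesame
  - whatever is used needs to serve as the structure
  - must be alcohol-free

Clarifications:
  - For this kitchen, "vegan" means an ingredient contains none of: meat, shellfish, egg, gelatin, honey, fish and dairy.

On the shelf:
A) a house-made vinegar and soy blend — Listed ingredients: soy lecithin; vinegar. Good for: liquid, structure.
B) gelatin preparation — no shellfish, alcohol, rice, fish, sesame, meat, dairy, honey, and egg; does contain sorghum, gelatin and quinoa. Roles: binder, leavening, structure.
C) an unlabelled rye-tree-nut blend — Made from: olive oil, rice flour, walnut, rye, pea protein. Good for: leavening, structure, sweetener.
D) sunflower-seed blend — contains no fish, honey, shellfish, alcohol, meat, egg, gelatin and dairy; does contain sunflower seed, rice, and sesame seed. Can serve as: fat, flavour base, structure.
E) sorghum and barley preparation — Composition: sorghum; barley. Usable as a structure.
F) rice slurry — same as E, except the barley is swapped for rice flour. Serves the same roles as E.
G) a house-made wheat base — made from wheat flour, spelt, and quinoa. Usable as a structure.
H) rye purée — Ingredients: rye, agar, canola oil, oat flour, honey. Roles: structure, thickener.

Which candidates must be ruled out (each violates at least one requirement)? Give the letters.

B, C, D, F, H

A: every rule checks out — OK
B: has gelatin, so not vegan — reject
C: has rice flour, so not rice-free — out
D: has rice, so not rice-free; has sesame seed, so not sesame-free — out
E: only barley and sorghum; none excluded — OK
F: has rice flour, so not rice-free — no
G: nothing on the exclusion list — keep
H: has honey, so not vegan — reject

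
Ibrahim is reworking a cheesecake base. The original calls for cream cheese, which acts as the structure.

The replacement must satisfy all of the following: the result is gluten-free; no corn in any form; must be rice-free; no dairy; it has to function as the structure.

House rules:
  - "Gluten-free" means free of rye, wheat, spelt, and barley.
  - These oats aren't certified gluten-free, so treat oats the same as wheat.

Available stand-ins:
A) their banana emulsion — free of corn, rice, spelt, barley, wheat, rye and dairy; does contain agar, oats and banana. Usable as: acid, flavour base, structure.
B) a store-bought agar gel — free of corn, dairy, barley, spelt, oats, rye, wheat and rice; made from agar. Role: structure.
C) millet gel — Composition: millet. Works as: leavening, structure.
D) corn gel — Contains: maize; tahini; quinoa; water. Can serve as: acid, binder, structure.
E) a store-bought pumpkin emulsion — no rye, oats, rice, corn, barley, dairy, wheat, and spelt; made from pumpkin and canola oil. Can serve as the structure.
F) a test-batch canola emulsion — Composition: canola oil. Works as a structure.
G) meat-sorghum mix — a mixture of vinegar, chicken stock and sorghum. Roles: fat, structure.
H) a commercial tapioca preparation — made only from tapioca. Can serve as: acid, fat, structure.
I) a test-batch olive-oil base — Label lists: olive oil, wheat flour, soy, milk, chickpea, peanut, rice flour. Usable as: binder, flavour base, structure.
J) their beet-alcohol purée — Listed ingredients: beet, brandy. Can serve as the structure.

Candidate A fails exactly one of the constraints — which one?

gluten-free

usable as a structure: satisfied
gluten-free: has oats — fails
corn-free: satisfied
rice-free: satisfied
dairy-free: satisfied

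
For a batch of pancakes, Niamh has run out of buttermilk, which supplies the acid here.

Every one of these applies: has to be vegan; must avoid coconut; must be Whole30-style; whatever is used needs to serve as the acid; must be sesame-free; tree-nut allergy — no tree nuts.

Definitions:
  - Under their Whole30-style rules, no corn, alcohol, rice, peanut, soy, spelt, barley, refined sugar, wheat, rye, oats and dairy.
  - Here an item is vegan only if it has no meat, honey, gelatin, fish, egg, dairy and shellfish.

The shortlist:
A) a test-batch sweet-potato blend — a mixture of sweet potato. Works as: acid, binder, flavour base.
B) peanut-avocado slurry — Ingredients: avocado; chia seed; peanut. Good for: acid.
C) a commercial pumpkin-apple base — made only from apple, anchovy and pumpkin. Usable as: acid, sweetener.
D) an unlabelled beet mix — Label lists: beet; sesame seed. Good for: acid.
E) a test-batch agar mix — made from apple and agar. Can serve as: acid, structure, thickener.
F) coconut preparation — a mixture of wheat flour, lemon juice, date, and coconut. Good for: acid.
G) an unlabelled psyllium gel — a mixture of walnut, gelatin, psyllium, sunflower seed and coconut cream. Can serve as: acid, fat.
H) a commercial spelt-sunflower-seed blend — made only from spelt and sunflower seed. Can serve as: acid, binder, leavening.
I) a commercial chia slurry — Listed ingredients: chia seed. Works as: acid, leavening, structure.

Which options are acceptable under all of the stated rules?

A, E, I

A: no coconut, no sesame — valid
B: has peanut, so not Whole30-style — reject
C: has anchovy, so not vegan — reject
D: has sesame seed, so not sesame-free — no
E: only apple and agar; none excluded — keep
F: has wheat flour, so not Whole30-style; has coconut, so not coconut-free — no
G: has gelatin, so not vegan; has coconut cream, so not coconut-free (and 1 more) — reject
H: has spelt, so not Whole30-style — no
I: only chia seed; none excluded — keep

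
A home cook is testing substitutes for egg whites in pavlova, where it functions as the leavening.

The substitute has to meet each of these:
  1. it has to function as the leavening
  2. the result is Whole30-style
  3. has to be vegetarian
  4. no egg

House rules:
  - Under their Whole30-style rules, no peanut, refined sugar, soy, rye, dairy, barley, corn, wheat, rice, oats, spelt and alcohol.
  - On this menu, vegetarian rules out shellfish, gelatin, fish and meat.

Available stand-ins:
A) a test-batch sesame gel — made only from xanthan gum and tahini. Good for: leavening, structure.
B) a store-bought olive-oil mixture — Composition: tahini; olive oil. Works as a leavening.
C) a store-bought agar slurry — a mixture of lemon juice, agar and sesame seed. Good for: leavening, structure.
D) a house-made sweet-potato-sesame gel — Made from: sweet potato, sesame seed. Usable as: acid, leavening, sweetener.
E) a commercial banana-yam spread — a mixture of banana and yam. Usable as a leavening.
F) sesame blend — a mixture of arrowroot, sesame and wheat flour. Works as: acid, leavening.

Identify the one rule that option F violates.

Whole30-style

usable as a leavening: satisfied
Whole30-style: has wheat flour — fails
vegetarian: satisfied
egg-free: satisfied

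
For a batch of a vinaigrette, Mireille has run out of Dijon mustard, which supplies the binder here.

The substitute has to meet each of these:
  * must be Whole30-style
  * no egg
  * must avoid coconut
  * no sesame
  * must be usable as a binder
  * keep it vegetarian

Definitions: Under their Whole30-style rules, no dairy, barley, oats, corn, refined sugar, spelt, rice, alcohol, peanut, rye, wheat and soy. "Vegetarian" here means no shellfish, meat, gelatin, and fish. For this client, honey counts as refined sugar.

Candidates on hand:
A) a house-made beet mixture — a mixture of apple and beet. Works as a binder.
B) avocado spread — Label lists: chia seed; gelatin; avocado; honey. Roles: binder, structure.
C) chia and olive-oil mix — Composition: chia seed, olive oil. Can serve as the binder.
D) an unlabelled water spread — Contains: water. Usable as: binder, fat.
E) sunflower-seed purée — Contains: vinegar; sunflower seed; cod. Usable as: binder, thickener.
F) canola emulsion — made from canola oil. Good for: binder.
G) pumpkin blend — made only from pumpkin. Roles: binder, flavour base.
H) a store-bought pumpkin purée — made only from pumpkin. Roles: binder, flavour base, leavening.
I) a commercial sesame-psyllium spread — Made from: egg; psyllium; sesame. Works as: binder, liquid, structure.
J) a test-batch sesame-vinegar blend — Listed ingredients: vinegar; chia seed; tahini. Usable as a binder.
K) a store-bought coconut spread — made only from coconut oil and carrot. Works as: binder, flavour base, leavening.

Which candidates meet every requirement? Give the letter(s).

A, C, D, F, G, H

A: no coconut, vegetarian — OK
B: has honey, so not Whole30-style; has gelatin, so not vegetarian — no
C: works as a binder, no coconut, vegetarian — valid
D: nothing on the exclusion list — valid
E: has cod, so not vegetarian — no
F: works as a binder, no egg, no coconut — valid
G: only pumpkin; none excluded — valid
H: nothing on the exclusion list — valid
I: has egg, so not egg-free; has sesame, so not sesame-free — reject
J: has tahini, so not sesame-free — reject
K: has coconut oil, so not coconut-free — out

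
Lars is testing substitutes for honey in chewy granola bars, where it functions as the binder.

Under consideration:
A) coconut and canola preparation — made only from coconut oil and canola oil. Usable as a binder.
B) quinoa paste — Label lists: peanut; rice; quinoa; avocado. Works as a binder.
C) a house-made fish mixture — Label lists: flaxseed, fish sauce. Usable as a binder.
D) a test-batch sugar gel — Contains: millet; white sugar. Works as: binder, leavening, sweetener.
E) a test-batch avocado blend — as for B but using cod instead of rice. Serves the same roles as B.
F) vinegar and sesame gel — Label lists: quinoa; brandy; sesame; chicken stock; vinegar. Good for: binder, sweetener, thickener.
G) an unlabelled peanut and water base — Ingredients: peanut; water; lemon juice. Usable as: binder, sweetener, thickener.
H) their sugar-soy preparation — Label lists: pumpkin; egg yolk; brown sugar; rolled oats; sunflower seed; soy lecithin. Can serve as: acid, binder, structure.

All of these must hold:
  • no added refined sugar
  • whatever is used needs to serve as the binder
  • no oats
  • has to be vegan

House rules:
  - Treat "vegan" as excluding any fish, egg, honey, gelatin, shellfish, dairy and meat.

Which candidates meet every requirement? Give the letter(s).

A, B, G

A: all constraints satisfied — keep
B: works as a binder, no refined sugar, vegan — valid
C: has fish sauce, so not vegan — no
D: has white sugar, so not no-added-sugar — no
E: has cod, so not vegan — reject
F: has chicken stock, so not vegan — reject
G: works as a binder, no refined sugar, vegan — OK
H: has egg yolk, so not vegan; has brown sugar, so not no-added-sugar (and 1 more) — out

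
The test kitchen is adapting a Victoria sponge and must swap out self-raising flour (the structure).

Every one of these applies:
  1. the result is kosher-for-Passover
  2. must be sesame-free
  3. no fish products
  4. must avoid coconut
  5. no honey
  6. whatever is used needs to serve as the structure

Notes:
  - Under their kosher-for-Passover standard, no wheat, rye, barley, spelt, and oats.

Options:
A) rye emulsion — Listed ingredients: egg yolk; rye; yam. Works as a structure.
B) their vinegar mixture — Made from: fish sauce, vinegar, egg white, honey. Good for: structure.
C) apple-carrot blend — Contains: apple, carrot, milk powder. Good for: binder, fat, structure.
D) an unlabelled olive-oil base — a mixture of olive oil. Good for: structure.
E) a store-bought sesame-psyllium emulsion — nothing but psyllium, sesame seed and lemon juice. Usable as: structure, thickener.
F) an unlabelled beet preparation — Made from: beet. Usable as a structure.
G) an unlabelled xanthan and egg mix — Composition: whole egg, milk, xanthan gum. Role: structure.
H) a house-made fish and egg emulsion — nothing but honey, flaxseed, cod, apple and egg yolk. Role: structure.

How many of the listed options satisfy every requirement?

4

A: has rye, so not kosher-for-Passover — reject
B: has fish sauce, so not fish-free; has honey, so not honey-free — out
C: only milk powder, apple and carrot; none excluded — OK
D: all constraints satisfied — keep
E: has sesame seed, so not sesame-free — out
F: every rule checks out — keep
G: only milk, whole egg, and xanthan gum; none excluded — keep
H: has cod, so not fish-free; has honey, so not honey-free — reject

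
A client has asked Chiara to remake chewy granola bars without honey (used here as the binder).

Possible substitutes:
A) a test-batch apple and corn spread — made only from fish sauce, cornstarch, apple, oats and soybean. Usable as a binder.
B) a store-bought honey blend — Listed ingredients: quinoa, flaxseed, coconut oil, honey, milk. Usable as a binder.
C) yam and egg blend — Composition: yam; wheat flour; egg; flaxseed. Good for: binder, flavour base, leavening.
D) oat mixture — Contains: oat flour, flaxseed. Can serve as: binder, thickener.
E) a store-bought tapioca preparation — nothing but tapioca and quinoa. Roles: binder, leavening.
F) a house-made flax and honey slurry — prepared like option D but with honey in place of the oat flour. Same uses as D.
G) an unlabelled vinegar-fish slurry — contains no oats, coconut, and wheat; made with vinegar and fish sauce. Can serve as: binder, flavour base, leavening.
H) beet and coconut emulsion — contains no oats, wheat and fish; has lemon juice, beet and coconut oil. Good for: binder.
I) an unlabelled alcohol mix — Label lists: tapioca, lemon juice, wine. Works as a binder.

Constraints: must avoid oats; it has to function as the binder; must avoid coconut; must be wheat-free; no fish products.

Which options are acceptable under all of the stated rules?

E, F, I

A: has fish sauce, so not fish-free; has oats, so not oat-free — out
B: has coconut oil, so not coconut-free — no
C: has wheat flour, so not wheat-free — no
D: has oat flour, so not oat-free — reject
E: no wheat, no oats — keep
F: every rule checks out — OK
G: has fish sauce, so not fish-free — reject
H: has coconut oil, so not coconut-free — out
I: nothing on the exclusion list — valid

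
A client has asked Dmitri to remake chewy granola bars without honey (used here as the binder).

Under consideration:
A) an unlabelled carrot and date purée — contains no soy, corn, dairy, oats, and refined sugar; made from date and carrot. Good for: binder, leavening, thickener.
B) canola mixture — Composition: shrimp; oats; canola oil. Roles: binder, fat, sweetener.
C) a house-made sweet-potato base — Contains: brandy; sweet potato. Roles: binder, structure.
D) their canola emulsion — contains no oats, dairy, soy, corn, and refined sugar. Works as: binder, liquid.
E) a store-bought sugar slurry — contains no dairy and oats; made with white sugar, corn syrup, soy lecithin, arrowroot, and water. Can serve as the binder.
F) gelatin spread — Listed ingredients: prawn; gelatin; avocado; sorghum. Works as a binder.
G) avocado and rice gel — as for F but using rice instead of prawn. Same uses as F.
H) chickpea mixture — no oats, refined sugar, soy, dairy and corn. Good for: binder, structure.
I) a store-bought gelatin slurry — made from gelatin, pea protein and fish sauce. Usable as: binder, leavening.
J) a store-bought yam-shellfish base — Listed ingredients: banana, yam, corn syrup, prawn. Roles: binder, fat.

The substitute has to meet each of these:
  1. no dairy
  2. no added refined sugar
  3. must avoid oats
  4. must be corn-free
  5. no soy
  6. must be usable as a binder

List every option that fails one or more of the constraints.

A: works as a binder, no refined sugar, no soy — OK
B: has oats, so not oat-free — reject
C: no refined sugar, no soy — keep
D: works as a binder, no oats, no refined sugar — keep
E: has white sugar, so not no-added-sugar; has corn syrup, so not corn-free (and 1 more) — out
F: gelatin and prawn etc. — none of it excluded — OK
G: all constraints satisfied — valid
H: every rule checks out — OK
I: only fish sauce, gelatin and pea protein; none excluded — valid
J: has corn syrup, so not corn-free — reject

B, E, J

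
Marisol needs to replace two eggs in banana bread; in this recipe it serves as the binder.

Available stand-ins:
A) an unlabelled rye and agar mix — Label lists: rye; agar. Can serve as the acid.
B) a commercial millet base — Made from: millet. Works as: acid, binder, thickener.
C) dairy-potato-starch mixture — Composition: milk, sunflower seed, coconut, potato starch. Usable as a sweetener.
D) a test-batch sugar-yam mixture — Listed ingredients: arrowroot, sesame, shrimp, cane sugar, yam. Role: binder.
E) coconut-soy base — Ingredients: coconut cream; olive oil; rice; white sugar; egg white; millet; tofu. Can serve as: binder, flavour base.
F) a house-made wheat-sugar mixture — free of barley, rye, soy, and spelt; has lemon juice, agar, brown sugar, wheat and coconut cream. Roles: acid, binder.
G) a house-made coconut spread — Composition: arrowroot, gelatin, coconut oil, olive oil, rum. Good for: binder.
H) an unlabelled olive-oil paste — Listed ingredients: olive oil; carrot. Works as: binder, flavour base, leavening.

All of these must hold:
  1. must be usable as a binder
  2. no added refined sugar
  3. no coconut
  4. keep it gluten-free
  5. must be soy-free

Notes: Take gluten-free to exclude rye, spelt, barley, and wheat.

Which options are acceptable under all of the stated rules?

A: not usable as a binder; has rye, so not gluten-free — no
B: only millet; none excluded — valid
C: not usable as a binder; has coconut, so not coconut-free — no
D: has cane sugar, so not no-added-sugar — no
E: has coconut cream, so not coconut-free; has white sugar, so not no-added-sugar (and 1 more) — reject
F: has wheat, so not gluten-free; has coconut cream, so not coconut-free (and 1 more) — out
G: has coconut oil, so not coconut-free — out
H: every rule checks out — valid

B, H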